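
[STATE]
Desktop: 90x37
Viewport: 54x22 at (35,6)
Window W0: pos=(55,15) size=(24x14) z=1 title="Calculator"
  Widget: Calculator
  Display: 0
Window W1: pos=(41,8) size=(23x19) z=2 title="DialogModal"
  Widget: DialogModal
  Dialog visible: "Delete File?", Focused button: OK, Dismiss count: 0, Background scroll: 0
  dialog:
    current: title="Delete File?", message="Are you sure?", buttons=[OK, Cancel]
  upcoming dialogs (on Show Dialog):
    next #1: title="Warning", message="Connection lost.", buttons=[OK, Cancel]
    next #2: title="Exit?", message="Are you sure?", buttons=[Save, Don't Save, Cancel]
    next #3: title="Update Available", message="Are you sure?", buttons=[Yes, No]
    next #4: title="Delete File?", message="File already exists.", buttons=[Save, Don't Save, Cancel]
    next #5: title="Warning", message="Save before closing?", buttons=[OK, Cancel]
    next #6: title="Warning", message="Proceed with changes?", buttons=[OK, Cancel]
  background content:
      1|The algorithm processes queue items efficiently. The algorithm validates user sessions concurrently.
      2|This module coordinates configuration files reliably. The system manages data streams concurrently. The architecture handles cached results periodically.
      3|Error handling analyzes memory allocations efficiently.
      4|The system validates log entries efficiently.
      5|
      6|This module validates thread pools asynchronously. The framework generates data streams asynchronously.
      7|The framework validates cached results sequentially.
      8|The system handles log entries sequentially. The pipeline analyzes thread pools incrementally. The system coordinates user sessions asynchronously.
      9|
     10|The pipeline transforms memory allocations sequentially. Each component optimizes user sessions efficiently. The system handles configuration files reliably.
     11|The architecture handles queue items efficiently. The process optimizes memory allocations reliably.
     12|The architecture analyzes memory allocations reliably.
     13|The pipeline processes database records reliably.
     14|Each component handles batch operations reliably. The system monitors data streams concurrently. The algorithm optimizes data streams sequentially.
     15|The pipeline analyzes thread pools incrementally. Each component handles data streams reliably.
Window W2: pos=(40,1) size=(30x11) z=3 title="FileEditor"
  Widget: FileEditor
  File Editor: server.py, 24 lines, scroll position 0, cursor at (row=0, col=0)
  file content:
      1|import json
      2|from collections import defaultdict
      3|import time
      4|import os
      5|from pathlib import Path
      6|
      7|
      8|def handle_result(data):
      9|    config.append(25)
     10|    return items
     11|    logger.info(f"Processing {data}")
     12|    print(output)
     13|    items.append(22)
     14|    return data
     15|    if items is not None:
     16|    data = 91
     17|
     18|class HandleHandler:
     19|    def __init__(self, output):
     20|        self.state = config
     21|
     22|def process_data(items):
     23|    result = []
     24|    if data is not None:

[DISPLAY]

     ┃import time                ░┃                   
     ┃import os                  ░┃                   
     ┃from pathlib import Path   ░┃                   
     ┃                           ░┃                   
     ┃                           ▼┃                   
     ┗━━━━━━━━━━━━━━━━━━━━━━━━━━━━┛                   
      ┃This module coordinat┃                         
      ┃Error handling analyz┃                         
      ┃The system validates ┃                         
      ┃                     ┃━━━━━━━━━━━━━━┓          
      ┃Th┌───────────────┐es┃tor           ┃          
      ┃Th│  Delete File? │at┃──────────────┨          
      ┃Th│ Are you sure? │lo┃             0┃          
      ┃  │ [OK]  Cancel  │  ┃┬───┬───┐     ┃          
      ┃Th└───────────────┘or┃│ 9 │ ÷ │     ┃          
      ┃The architecture hand┃┼───┼───┤     ┃          
      ┃The architecture anal┃│ 6 │ × │     ┃          
      ┃The pipeline processe┃┼───┼───┤     ┃          
      ┃Each component handle┃│ 3 │ - │     ┃          
      ┃The pipeline analyzes┃┼───┼───┤     ┃          
      ┗━━━━━━━━━━━━━━━━━━━━━┛│ = │ + │     ┃          
                    ┃└───┴───┴───┴───┘     ┃          


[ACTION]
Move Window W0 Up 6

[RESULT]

     ┃import time                ░┃                   
     ┃import os                  ░┃                   
     ┃from pathlib import Path   ░┃                   
     ┃                           ░┃━━━━━━━━┓          
     ┃                           ▼┃        ┃          
     ┗━━━━━━━━━━━━━━━━━━━━━━━━━━━━┛────────┨          
      ┃This module coordinat┃             0┃          
      ┃Error handling analyz┃┬───┬───┐     ┃          
      ┃The system validates ┃│ 9 │ ÷ │     ┃          
      ┃                     ┃┼───┼───┤     ┃          
      ┃Th┌───────────────┐es┃│ 6 │ × │     ┃          
      ┃Th│  Delete File? │at┃┼───┼───┤     ┃          
      ┃Th│ Are you sure? │lo┃│ 3 │ - │     ┃          
      ┃  │ [OK]  Cancel  │  ┃┼───┼───┤     ┃          
      ┃Th└───────────────┘or┃│ = │ + │     ┃          
      ┃The architecture hand┃┴───┴───┘     ┃          
      ┃The architecture anal┃━━━━━━━━━━━━━━┛          
      ┃The pipeline processe┃                         
      ┃Each component handle┃                         
      ┃The pipeline analyzes┃                         
      ┗━━━━━━━━━━━━━━━━━━━━━┛                         
                                                      


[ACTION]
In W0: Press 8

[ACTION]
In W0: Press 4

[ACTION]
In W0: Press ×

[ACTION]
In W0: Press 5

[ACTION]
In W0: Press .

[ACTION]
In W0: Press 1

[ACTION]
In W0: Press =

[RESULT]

     ┃import time                ░┃                   
     ┃import os                  ░┃                   
     ┃from pathlib import Path   ░┃                   
     ┃                           ░┃━━━━━━━━┓          
     ┃                           ▼┃        ┃          
     ┗━━━━━━━━━━━━━━━━━━━━━━━━━━━━┛────────┨          
      ┃This module coordinat┃         428.4┃          
      ┃Error handling analyz┃┬───┬───┐     ┃          
      ┃The system validates ┃│ 9 │ ÷ │     ┃          
      ┃                     ┃┼───┼───┤     ┃          
      ┃Th┌───────────────┐es┃│ 6 │ × │     ┃          
      ┃Th│  Delete File? │at┃┼───┼───┤     ┃          
      ┃Th│ Are you sure? │lo┃│ 3 │ - │     ┃          
      ┃  │ [OK]  Cancel  │  ┃┼───┼───┤     ┃          
      ┃Th└───────────────┘or┃│ = │ + │     ┃          
      ┃The architecture hand┃┴───┴───┘     ┃          
      ┃The architecture anal┃━━━━━━━━━━━━━━┛          
      ┃The pipeline processe┃                         
      ┃Each component handle┃                         
      ┃The pipeline analyzes┃                         
      ┗━━━━━━━━━━━━━━━━━━━━━┛                         
                                                      


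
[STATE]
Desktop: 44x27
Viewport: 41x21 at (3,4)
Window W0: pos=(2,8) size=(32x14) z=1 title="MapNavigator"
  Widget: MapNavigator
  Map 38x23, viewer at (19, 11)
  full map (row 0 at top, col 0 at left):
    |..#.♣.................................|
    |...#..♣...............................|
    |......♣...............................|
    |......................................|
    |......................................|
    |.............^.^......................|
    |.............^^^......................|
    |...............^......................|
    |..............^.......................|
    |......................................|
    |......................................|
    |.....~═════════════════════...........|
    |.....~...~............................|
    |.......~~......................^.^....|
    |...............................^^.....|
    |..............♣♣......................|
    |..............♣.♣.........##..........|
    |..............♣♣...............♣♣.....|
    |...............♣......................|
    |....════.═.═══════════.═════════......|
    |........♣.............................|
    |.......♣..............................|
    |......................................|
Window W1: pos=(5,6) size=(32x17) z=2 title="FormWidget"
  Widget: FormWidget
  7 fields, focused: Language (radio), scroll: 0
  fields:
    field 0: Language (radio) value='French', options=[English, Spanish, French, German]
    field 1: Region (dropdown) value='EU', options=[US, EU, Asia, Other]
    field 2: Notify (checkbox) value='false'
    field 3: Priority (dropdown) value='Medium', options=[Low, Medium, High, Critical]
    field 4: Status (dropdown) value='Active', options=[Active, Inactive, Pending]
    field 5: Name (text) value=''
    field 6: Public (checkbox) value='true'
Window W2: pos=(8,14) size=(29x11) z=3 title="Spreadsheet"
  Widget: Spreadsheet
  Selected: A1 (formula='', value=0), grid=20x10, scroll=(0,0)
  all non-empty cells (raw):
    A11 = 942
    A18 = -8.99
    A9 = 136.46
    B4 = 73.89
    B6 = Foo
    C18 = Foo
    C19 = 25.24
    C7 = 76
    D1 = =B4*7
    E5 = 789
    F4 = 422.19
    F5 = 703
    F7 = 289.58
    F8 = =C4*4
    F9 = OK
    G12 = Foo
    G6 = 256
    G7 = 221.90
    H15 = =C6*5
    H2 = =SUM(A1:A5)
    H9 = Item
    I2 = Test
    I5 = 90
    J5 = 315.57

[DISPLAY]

                                         
                                         
  ┏━━━━━━━━━━━━━━━━━━━━━━━━━━━━━━┓       
  ┃ FormWidget                   ┃       
━━┠──────────────────────────────┨       
 M┃> Language:   ( ) English  ( )┃       
──┃  Region:     [EU           ▼]┃       
..┃  Notify:     [ ]             ┃       
..┃  Priority:   [Medium       ▼]┃       
..┃  Status:     [Active       ▼]┃       
..┃  ┏━━━━━━━━━━━━━━━━━━━━━━━━━━━┓       
..┃  ┃ Spreadsheet               ┃       
.~┃  ┠───────────────────────────┨       
.~┃  ┃A1:                        ┃       
..┃  ┃       A       B       C   ┃       
..┃  ┃---------------------------┃       
..┃  ┃  1      [0]       0       ┃       
━━┃  ┃  2        0       0       ┃       
  ┗━━┃  3        0       0       ┃       
     ┃  4        0   73.89       ┃       
     ┗━━━━━━━━━━━━━━━━━━━━━━━━━━━┛       


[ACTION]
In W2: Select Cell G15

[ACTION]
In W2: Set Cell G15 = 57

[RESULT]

                                         
                                         
  ┏━━━━━━━━━━━━━━━━━━━━━━━━━━━━━━┓       
  ┃ FormWidget                   ┃       
━━┠──────────────────────────────┨       
 M┃> Language:   ( ) English  ( )┃       
──┃  Region:     [EU           ▼]┃       
..┃  Notify:     [ ]             ┃       
..┃  Priority:   [Medium       ▼]┃       
..┃  Status:     [Active       ▼]┃       
..┃  ┏━━━━━━━━━━━━━━━━━━━━━━━━━━━┓       
..┃  ┃ Spreadsheet               ┃       
.~┃  ┠───────────────────────────┨       
.~┃  ┃G15: 57                    ┃       
..┃  ┃       A       B       C   ┃       
..┃  ┃---------------------------┃       
..┃  ┃  1        0       0       ┃       
━━┃  ┃  2        0       0       ┃       
  ┗━━┃  3        0       0       ┃       
     ┃  4        0   73.89       ┃       
     ┗━━━━━━━━━━━━━━━━━━━━━━━━━━━┛       


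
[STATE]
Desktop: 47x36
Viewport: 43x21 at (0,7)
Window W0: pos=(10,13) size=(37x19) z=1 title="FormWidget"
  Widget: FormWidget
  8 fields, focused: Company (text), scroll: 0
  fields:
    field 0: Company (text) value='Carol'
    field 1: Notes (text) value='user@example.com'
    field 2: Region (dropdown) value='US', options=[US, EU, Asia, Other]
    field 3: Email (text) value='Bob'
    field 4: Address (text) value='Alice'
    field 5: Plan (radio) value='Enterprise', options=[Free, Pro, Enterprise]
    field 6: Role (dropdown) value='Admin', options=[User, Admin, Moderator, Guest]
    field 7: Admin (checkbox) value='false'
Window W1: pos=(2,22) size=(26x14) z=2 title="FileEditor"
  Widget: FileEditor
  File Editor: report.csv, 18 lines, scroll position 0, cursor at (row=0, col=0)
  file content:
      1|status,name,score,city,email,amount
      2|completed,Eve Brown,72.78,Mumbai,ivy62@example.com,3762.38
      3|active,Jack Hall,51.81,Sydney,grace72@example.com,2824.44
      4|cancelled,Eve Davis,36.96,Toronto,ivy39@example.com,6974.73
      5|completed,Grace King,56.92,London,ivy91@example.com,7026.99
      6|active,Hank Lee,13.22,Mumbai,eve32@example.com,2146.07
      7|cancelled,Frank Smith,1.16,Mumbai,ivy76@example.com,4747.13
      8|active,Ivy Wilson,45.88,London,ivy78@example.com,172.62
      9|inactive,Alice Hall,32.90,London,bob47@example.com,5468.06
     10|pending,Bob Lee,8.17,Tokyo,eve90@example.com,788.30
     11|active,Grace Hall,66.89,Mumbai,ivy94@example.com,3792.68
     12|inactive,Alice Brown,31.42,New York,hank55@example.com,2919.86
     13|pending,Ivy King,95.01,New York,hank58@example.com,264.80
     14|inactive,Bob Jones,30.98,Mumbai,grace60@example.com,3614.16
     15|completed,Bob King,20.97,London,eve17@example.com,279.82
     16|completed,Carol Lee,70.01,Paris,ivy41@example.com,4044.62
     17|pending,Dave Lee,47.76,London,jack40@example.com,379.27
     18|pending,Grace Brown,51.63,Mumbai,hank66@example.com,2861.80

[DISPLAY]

                                           
                                           
                                           
                                           
                                           
                                           
          ┏━━━━━━━━━━━━━━━━━━━━━━━━━━━━━━━━
          ┃ FormWidget                     
          ┠────────────────────────────────
          ┃> Company:    [Carol            
          ┃  Notes:      [user@example.com 
          ┃  Region:     [US               
          ┃  Email:      [Bob              
          ┃  Address:    [Alice            
          ┃  Plan:       ( ) Free  ( ) Pro 
  ┏━━━━━━━━━━━━━━━━━━━━━━━━┓min            
  ┃ FileEditor             ┃               
  ┠────────────────────────┨               
  ┃█tatus,name,score,city,▲┃               
  ┃completed,Eve Brown,72.█┃               
  ┃active,Jack Hall,51.81,░┃               


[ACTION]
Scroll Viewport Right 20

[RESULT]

                                           
                                           
                                           
                                           
                                           
                                           
      ┏━━━━━━━━━━━━━━━━━━━━━━━━━━━━━━━━━━━┓
      ┃ FormWidget                        ┃
      ┠───────────────────────────────────┨
      ┃> Company:    [Carol              ]┃
      ┃  Notes:      [user@example.com   ]┃
      ┃  Region:     [US                ▼]┃
      ┃  Email:      [Bob                ]┃
      ┃  Address:    [Alice              ]┃
      ┃  Plan:       ( ) Free  ( ) Pro  (●┃
━━━━━━━━━━━━━━━━━━━━━━━┓min             ▼]┃
FileEditor             ┃                  ┃
───────────────────────┨                  ┃
tatus,name,score,city,▲┃                  ┃
ompleted,Eve Brown,72.█┃                  ┃
ctive,Jack Hall,51.81,░┃                  ┃


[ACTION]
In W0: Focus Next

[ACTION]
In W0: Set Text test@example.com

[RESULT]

                                           
                                           
                                           
                                           
                                           
                                           
      ┏━━━━━━━━━━━━━━━━━━━━━━━━━━━━━━━━━━━┓
      ┃ FormWidget                        ┃
      ┠───────────────────────────────────┨
      ┃  Company:    [Carol              ]┃
      ┃> Notes:      [test@example.com   ]┃
      ┃  Region:     [US                ▼]┃
      ┃  Email:      [Bob                ]┃
      ┃  Address:    [Alice              ]┃
      ┃  Plan:       ( ) Free  ( ) Pro  (●┃
━━━━━━━━━━━━━━━━━━━━━━━┓min             ▼]┃
FileEditor             ┃                  ┃
───────────────────────┨                  ┃
tatus,name,score,city,▲┃                  ┃
ompleted,Eve Brown,72.█┃                  ┃
ctive,Jack Hall,51.81,░┃                  ┃


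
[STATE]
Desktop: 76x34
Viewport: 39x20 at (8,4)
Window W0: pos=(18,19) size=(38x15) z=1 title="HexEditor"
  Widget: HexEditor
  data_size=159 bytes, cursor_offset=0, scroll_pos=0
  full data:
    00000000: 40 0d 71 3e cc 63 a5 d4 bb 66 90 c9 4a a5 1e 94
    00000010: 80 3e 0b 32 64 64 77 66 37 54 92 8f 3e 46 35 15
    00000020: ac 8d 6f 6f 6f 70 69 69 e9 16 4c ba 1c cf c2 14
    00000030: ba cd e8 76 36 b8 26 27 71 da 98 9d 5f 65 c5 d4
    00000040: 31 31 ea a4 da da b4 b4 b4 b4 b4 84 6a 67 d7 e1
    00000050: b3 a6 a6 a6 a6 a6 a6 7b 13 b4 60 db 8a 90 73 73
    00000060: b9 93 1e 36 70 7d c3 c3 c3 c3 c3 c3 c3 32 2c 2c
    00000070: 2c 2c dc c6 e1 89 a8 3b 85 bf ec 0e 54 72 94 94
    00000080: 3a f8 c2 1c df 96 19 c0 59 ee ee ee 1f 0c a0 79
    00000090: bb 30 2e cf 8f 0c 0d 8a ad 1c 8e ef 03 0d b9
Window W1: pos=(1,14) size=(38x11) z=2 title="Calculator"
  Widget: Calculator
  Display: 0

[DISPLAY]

                                       
                                       
                                       
                                       
                                       
                                       
                                       
                                       
                                       
                                       
━━━━━━━━━━━━━━━━━━━━━━━━━━━━━━┓        
lator                         ┃        
──────────────────────────────┨        
                             0┃        
──┬───┬───┐                   ┃        
8 │ 9 │ ÷ │                   ┃━━━━━━━━
──┼───┼───┤                   ┃        
5 │ 6 │ × │                   ┃────────
──┼───┼───┤                   ┃e cc 63 
2 │ 3 │ - │                   ┃2 64 64 


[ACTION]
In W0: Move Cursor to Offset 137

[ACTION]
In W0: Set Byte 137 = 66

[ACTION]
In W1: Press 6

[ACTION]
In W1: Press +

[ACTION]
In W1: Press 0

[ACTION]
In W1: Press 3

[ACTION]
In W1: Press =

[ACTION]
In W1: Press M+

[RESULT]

                                       
                                       
                                       
                                       
                                       
                                       
                                       
                                       
                                       
                                       
━━━━━━━━━━━━━━━━━━━━━━━━━━━━━━┓        
lator                         ┃        
──────────────────────────────┨        
                             9┃        
──┬───┬───┐                   ┃        
8 │ 9 │ ÷ │                   ┃━━━━━━━━
──┼───┼───┤                   ┃        
5 │ 6 │ × │                   ┃────────
──┼───┼───┤                   ┃e cc 63 
2 │ 3 │ - │                   ┃2 64 64 


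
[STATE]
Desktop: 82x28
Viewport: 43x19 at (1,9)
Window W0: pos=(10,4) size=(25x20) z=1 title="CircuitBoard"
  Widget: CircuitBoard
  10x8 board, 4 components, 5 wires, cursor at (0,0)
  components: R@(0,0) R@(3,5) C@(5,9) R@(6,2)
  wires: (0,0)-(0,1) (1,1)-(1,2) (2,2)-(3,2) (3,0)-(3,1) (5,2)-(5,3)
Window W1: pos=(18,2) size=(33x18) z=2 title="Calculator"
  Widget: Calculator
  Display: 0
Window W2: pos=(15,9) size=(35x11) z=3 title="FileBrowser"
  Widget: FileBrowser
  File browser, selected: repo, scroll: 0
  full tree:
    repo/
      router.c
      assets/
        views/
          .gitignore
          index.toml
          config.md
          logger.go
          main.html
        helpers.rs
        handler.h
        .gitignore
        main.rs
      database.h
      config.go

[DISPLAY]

         ┃    ┏━━━━━━━━━━━━━━━━━━━━━━━━━━━━
         ┃1   ┃ FileBrowser                
         ┃    ┠────────────────────────────
         ┃2   ┃> [-] repo/                 
         ┃    ┃    router.c                
         ┃3   ┃    [+] assets/             
         ┃    ┃    database.h              
         ┃4   ┃    config.go               
         ┃    ┃                            
         ┃5   ┃                            
         ┃    ┗━━━━━━━━━━━━━━━━━━━━━━━━━━━━
         ┃6           R          ┃         
         ┃                       ┃         
         ┃7                      ┃         
         ┗━━━━━━━━━━━━━━━━━━━━━━━┛         
                                           
                                           
                                           
                                           


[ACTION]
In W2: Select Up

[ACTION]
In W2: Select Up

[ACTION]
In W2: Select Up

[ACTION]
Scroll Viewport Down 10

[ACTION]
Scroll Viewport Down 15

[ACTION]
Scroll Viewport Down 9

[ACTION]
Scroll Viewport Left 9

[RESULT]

          ┃    ┏━━━━━━━━━━━━━━━━━━━━━━━━━━━
          ┃1   ┃ FileBrowser               
          ┃    ┠───────────────────────────
          ┃2   ┃> [-] repo/                
          ┃    ┃    router.c               
          ┃3   ┃    [+] assets/            
          ┃    ┃    database.h             
          ┃4   ┃    config.go              
          ┃    ┃                           
          ┃5   ┃                           
          ┃    ┗━━━━━━━━━━━━━━━━━━━━━━━━━━━
          ┃6           R          ┃        
          ┃                       ┃        
          ┃7                      ┃        
          ┗━━━━━━━━━━━━━━━━━━━━━━━┛        
                                           
                                           
                                           
                                           


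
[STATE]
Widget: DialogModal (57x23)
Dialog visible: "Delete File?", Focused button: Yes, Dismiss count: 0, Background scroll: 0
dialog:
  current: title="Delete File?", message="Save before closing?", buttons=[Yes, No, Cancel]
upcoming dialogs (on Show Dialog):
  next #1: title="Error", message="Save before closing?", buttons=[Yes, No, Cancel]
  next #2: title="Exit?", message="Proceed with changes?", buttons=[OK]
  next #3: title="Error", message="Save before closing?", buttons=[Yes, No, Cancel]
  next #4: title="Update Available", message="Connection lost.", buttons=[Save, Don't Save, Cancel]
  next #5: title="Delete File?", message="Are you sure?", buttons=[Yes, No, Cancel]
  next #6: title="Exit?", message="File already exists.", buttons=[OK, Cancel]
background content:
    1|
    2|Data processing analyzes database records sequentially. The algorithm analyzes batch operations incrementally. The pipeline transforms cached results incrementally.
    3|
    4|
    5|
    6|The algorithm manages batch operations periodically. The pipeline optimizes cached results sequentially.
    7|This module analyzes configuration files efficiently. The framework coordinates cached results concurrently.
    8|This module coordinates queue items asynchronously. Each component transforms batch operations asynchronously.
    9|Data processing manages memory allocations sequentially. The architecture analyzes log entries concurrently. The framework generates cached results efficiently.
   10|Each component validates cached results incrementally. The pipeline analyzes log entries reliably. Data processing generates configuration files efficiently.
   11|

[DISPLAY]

                                                         
Data processing analyzes database records sequentially. T
                                                         
                                                         
                                                         
The algorithm manages batch operations periodically. The 
This module analyzes configuration files efficiently. The
This module coordinates queue items asynchronously. Each 
Data processing manages memory allocations sequentially. 
Each component v┌──────────────────────┐incrementally. Th
                │     Delete File?     │                 
                │ Save before closing? │                 
                │ [Yes]  No   Cancel   │                 
                └──────────────────────┘                 
                                                         
                                                         
                                                         
                                                         
                                                         
                                                         
                                                         
                                                         
                                                         


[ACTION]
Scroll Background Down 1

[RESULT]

Data processing analyzes database records sequentially. T
                                                         
                                                         
                                                         
The algorithm manages batch operations periodically. The 
This module analyzes configuration files efficiently. The
This module coordinates queue items asynchronously. Each 
Data processing manages memory allocations sequentially. 
Each component validates cached results incrementally. Th
                ┌──────────────────────┐                 
                │     Delete File?     │                 
                │ Save before closing? │                 
                │ [Yes]  No   Cancel   │                 
                └──────────────────────┘                 
                                                         
                                                         
                                                         
                                                         
                                                         
                                                         
                                                         
                                                         
                                                         


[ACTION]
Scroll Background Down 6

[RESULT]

This module coordinates queue items asynchronously. Each 
Data processing manages memory allocations sequentially. 
Each component validates cached results incrementally. Th
                                                         
                                                         
                                                         
                                                         
                                                         
                                                         
                ┌──────────────────────┐                 
                │     Delete File?     │                 
                │ Save before closing? │                 
                │ [Yes]  No   Cancel   │                 
                └──────────────────────┘                 
                                                         
                                                         
                                                         
                                                         
                                                         
                                                         
                                                         
                                                         
                                                         


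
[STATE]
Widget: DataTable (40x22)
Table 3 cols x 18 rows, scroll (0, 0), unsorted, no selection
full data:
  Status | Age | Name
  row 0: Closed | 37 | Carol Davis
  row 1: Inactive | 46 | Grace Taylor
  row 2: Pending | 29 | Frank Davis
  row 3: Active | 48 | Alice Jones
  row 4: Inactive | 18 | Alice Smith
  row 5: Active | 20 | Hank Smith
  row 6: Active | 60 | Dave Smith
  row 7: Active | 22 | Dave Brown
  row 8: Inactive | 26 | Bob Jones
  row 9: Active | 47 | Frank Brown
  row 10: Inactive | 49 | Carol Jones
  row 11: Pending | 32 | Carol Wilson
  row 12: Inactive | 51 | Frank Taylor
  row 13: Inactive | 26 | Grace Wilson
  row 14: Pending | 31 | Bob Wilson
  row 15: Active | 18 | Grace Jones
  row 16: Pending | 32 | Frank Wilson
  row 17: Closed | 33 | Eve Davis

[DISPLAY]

Status  │Age│Name                       
────────┼───┼────────────               
Closed  │37 │Carol Davis                
Inactive│46 │Grace Taylor               
Pending │29 │Frank Davis                
Active  │48 │Alice Jones                
Inactive│18 │Alice Smith                
Active  │20 │Hank Smith                 
Active  │60 │Dave Smith                 
Active  │22 │Dave Brown                 
Inactive│26 │Bob Jones                  
Active  │47 │Frank Brown                
Inactive│49 │Carol Jones                
Pending │32 │Carol Wilson               
Inactive│51 │Frank Taylor               
Inactive│26 │Grace Wilson               
Pending │31 │Bob Wilson                 
Active  │18 │Grace Jones                
Pending │32 │Frank Wilson               
Closed  │33 │Eve Davis                  
                                        
                                        


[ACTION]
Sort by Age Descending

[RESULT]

Status  │Ag▼│Name                       
────────┼───┼────────────               
Active  │60 │Dave Smith                 
Inactive│51 │Frank Taylor               
Inactive│49 │Carol Jones                
Active  │48 │Alice Jones                
Active  │47 │Frank Brown                
Inactive│46 │Grace Taylor               
Closed  │37 │Carol Davis                
Closed  │33 │Eve Davis                  
Pending │32 │Carol Wilson               
Pending │32 │Frank Wilson               
Pending │31 │Bob Wilson                 
Pending │29 │Frank Davis                
Inactive│26 │Bob Jones                  
Inactive│26 │Grace Wilson               
Active  │22 │Dave Brown                 
Active  │20 │Hank Smith                 
Inactive│18 │Alice Smith                
Active  │18 │Grace Jones                
                                        
                                        


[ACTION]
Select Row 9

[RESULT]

Status  │Ag▼│Name                       
────────┼───┼────────────               
Active  │60 │Dave Smith                 
Inactive│51 │Frank Taylor               
Inactive│49 │Carol Jones                
Active  │48 │Alice Jones                
Active  │47 │Frank Brown                
Inactive│46 │Grace Taylor               
Closed  │37 │Carol Davis                
Closed  │33 │Eve Davis                  
Pending │32 │Carol Wilson               
>ending │32 │Frank Wilson               
Pending │31 │Bob Wilson                 
Pending │29 │Frank Davis                
Inactive│26 │Bob Jones                  
Inactive│26 │Grace Wilson               
Active  │22 │Dave Brown                 
Active  │20 │Hank Smith                 
Inactive│18 │Alice Smith                
Active  │18 │Grace Jones                
                                        
                                        


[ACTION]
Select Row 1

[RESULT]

Status  │Ag▼│Name                       
────────┼───┼────────────               
Active  │60 │Dave Smith                 
>nactive│51 │Frank Taylor               
Inactive│49 │Carol Jones                
Active  │48 │Alice Jones                
Active  │47 │Frank Brown                
Inactive│46 │Grace Taylor               
Closed  │37 │Carol Davis                
Closed  │33 │Eve Davis                  
Pending │32 │Carol Wilson               
Pending │32 │Frank Wilson               
Pending │31 │Bob Wilson                 
Pending │29 │Frank Davis                
Inactive│26 │Bob Jones                  
Inactive│26 │Grace Wilson               
Active  │22 │Dave Brown                 
Active  │20 │Hank Smith                 
Inactive│18 │Alice Smith                
Active  │18 │Grace Jones                
                                        
                                        


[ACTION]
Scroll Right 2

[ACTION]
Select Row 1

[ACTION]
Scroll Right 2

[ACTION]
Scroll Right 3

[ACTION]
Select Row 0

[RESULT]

Status  │Ag▼│Name                       
────────┼───┼────────────               
>ctive  │60 │Dave Smith                 
Inactive│51 │Frank Taylor               
Inactive│49 │Carol Jones                
Active  │48 │Alice Jones                
Active  │47 │Frank Brown                
Inactive│46 │Grace Taylor               
Closed  │37 │Carol Davis                
Closed  │33 │Eve Davis                  
Pending │32 │Carol Wilson               
Pending │32 │Frank Wilson               
Pending │31 │Bob Wilson                 
Pending │29 │Frank Davis                
Inactive│26 │Bob Jones                  
Inactive│26 │Grace Wilson               
Active  │22 │Dave Brown                 
Active  │20 │Hank Smith                 
Inactive│18 │Alice Smith                
Active  │18 │Grace Jones                
                                        
                                        


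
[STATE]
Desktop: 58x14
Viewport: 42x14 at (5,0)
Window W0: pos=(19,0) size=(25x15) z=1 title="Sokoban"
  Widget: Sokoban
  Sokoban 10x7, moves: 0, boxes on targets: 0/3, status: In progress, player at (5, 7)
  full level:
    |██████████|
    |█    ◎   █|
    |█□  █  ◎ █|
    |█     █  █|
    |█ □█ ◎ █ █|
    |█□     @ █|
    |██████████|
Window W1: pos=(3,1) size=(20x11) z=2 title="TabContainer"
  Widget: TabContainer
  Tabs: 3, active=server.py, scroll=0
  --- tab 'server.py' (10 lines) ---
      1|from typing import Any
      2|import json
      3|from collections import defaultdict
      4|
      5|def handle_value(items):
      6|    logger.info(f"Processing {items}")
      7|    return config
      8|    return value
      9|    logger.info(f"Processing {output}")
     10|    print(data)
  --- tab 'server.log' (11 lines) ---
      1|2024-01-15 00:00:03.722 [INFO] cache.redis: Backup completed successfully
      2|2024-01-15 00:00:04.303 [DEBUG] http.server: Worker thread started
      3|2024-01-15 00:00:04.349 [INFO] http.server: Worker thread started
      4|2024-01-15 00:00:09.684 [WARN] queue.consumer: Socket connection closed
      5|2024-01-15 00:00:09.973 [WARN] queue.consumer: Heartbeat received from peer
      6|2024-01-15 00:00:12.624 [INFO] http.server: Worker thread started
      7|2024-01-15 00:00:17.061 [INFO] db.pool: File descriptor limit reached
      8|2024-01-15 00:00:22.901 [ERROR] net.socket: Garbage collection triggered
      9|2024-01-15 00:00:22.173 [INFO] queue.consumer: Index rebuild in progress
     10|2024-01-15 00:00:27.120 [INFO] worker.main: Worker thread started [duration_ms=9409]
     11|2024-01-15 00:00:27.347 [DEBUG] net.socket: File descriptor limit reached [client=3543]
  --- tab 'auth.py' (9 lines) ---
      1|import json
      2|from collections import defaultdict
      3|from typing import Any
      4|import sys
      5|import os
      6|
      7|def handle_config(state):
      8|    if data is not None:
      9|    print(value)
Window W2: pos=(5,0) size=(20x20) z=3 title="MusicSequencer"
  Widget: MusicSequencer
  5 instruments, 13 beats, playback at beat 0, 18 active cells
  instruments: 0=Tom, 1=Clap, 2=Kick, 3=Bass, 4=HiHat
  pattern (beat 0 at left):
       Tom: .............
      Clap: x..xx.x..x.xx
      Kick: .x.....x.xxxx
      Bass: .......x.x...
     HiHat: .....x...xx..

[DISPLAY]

┏━━━━━━━━━━━━━━━━━━┓━━━━━━━━━━━━━━━━━━┓   
┃ MusicSequencer   ┃ban               ┃   
┠──────────────────┨──────────────────┨   
┃      ▼12345678901┃█████             ┃   
┃   Tom············┃◎   █             ┃   
┃  Clap█··██·█··█·█┃  ◎ █             ┃   
┃  Kick·█·····█·███┃ █  █             ┃   
┃  Bass·······█·█··┃◎ █ █             ┃   
┃ HiHat·····█···██·┃  @ █             ┃   
┃                  ┃█████             ┃   
┃                  ┃: 0  0/3          ┃   
┃                  ┃                  ┃   
┃                  ┃                  ┃   
┃                  ┃                  ┃   


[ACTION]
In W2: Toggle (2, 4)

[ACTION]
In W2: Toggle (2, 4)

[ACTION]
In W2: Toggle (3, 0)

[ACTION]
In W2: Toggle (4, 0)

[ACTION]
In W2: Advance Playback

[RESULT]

┏━━━━━━━━━━━━━━━━━━┓━━━━━━━━━━━━━━━━━━┓   
┃ MusicSequencer   ┃ban               ┃   
┠──────────────────┨──────────────────┨   
┃      0▼2345678901┃█████             ┃   
┃   Tom············┃◎   █             ┃   
┃  Clap█··██·█··█·█┃  ◎ █             ┃   
┃  Kick·█·····█·███┃ █  █             ┃   
┃  Bass█······█·█··┃◎ █ █             ┃   
┃ HiHat█····█···██·┃  @ █             ┃   
┃                  ┃█████             ┃   
┃                  ┃: 0  0/3          ┃   
┃                  ┃                  ┃   
┃                  ┃                  ┃   
┃                  ┃                  ┃   
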